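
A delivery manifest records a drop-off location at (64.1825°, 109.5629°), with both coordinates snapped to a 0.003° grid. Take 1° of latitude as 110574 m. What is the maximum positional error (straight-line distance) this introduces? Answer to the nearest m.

With a 0.003° grid the true value lies within half a step, ±0.003°/2 = ±0.0015°, of the stored one.
Latitude error → 0.0015 × 110574 = 165.861 m along the meridian.
East–west component at 64.1825°: 0.0015° × 110574 × cos 64.1825° ≈ 0.0015 × 48155.6 ≈ 72.2335 m.
Combining orthogonally: (165.861² + 72.2335²)^½ ≈ 180.908 m.

181 m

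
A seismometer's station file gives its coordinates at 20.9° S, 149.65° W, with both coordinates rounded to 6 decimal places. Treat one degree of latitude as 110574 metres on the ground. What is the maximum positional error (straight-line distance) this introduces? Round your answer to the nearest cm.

8 cm

Rounding to 6 decimal places leaves each coordinate within ±5e-07° of the true value.
Latitude error → 5e-07 × 110574 = 0.055287 m along the meridian.
E–W at 20.9°: 5e-07° × 110574 × cos 20.9° = 5e-07 × 110574 × 0.9342 ≈ 0.0516494 m.
Combining orthogonally: (0.055287² + 0.0516494²)^½ ≈ 0.0756592 m.
That is 0.0756592 m = 7.5659 cm.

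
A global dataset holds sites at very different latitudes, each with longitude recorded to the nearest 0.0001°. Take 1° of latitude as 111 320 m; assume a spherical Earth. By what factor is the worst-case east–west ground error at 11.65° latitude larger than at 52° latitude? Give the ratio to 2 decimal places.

1.59

Rounding to 4 decimal places leaves the longitude within ±5e-05° of the true value.
At 11.65°: 5e-05° × 111320 × cos 11.65° = 5e-05 × 111320 × 0.9794 ≈ 5.4513 m.
Error at 52° = 5e-05° × 111320 × cos 52° ≈ 5.566 × 0.6157 = 3.4268 m.
Ratio: 5.4513 / 3.4268 = cos 11.65° / cos 52° ≈ 1.5908.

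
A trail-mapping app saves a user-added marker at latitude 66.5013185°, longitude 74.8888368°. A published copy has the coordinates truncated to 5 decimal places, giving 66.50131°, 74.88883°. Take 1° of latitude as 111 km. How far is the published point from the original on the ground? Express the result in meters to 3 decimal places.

0.990 meters

Δlat = 66.5013185 − 66.50131 = +0.0000085°; Δlon = 74.8888368 − 74.88883 = +0.0000068°.
N–S: 0.0000085° × 111000 m/° = 0.9435 m.
E–W at 66.5013°: 0.0000068° × 111000 × cos 66.5013° = 0.0000068 × 111000 × 0.3987 ≈ 0.30096 m.
Hypotenuse of the two orthogonal shifts: √(0.9435² + 0.30096²) = 0.990338 m.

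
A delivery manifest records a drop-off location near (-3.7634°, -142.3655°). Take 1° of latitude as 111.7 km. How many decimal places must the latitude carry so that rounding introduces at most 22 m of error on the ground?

One degree of latitude covers 111700 m.
Rounding to N decimal places gives at most 0.5 × 10⁻ᴺ degrees of error, i.e. 0.5 × 10⁻ᴺ × 111700 m.
Need 0.5 × 111700 × 10⁻ᴺ ≤ 22 → 10⁻ᴺ ≤ 3.939e-04, so N ≥ 3.40.
So 4 decimal places suffice (5.58 m); 3 would allow up to 55.9 m.

4 decimal places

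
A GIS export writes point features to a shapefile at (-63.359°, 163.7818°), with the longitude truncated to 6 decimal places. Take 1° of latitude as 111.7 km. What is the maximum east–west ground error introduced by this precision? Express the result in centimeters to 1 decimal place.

Truncating at 6 decimal places can drop up to a full unit in the last place, so the longitude may be off by as much as 1e-06°.
One degree of longitude at 63.359° is 111700 × cos 63.359° ≈ 111700 × 0.4484 = 50086.1 m.
So at most 1e-06° × 50086.1 ≈ 0.0500861 m east–west.
That is 0.0500861 m = 5.0086 cm.

5.0 centimeters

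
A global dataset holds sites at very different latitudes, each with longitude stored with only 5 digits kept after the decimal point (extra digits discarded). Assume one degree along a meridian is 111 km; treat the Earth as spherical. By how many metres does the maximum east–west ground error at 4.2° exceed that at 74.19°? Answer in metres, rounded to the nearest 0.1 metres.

Truncating at 5 decimal places can drop up to a full unit in the last place, so the longitude may be off by as much as 1e-05°.
Error at 4.2° = 1e-05° × 111000 × cos 4.2° ≈ 1.11 × 0.9973 = 1.107 m.
Error at 74.19° = 1e-05° × 111000 × cos 74.19° ≈ 1.11 × 0.2724 = 0.30242 m.
Difference: 1.107 − 0.30242 = 0.8046 m.

0.8 metres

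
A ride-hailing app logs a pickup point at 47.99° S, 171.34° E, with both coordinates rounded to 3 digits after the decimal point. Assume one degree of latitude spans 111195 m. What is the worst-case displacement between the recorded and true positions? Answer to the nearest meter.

67 meters

Rounding to 3 decimal places leaves each coordinate within ±0.0005° of the true value.
N–S: 0.0005° × 111195 m/° = 55.5975 m.
Longitude error → 0.0005 × 111195 × cos 47.99° = 0.0005 × 111195 × 0.6693 ≈ 37.2092 m.
Combining orthogonally: (55.5975² + 37.2092²)^½ ≈ 66.9 m.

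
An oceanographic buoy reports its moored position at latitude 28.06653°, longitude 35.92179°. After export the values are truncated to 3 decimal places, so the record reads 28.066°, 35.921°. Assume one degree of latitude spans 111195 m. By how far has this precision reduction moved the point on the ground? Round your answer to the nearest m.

97 m

The latitude changed by +0.00053° and the longitude by +0.00079°.
N–S: 0.00053° × 111195 m/° = 58.9334 m.
East–west at this latitude: 0.00079° × 111195 × cos 28.066° ≈ 0.00079 × 98119.2 = 77.5141 m.
Hypotenuse of the two orthogonal shifts: √(58.9334² + 77.5141²) = 97.3734 m.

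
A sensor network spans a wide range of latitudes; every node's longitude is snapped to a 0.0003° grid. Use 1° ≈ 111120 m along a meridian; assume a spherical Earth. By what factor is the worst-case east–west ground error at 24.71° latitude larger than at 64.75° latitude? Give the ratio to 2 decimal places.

2.13

With a 0.0003° grid the true value lies within half a step, ±0.0003°/2 = ±0.00015°, of the stored one.
Error at 24.71° = 0.00015° × 111120 × cos 24.71° ≈ 16.668 × 0.9084 = 15.142 m.
At 64.75°: 0.00015° × 111120 × cos 64.75° = 0.00015 × 111120 × 0.4266 ≈ 7.11 m.
Ratio: 15.142 / 7.11 = cos 24.71° / cos 64.75° ≈ 2.1296.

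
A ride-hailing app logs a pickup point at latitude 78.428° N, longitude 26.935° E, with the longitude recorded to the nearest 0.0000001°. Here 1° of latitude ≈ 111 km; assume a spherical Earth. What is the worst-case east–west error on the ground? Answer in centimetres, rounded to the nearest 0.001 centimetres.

0.111 centimetres

Rounding to 7 decimal places leaves the longitude within ±5e-08° of the true value.
One degree of longitude at 78.428° is 111000 × cos 78.428° ≈ 111000 × 0.2006 = 22266.5 m.
East–west error: 5e-08° × 22266.5 m/° ≈ 0.00111333 m.
That is 0.00111333 m = 0.11133 cm.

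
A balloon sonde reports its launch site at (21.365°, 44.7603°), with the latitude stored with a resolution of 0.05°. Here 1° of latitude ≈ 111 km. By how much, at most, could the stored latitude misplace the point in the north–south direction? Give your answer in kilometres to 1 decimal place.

With a 0.05° grid the true value lies within half a step, ±0.05°/2 = ±0.025°, of the stored one.
Along the meridian that is 0.025° × 111000 m/° = 2775 m.
That is 2775 m = 2.775 km.

2.8 kilometres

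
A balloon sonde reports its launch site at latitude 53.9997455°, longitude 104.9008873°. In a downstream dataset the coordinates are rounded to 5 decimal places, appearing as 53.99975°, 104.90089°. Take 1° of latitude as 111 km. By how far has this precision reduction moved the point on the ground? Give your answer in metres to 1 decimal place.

The latitude changed by -0.0000045° and the longitude by -0.0000027°.
N–S: -0.0000045° × 111000 m/° = -0.4995 m.
East–west at this latitude: -0.0000027° × 111000 × cos 53.9997° ≈ -0.0000027 × 65244.6 = -0.17616 m.
Hypotenuse of the two orthogonal shifts: √(0.4995² + 0.17616²) = 0.529653 m.

0.5 metres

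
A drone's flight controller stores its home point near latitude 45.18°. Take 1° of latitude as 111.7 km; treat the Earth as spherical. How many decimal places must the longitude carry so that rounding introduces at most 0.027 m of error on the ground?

At 45.18° one degree of longitude covers 111700 × cos 45.18° ≈ 111700 × 0.7049 ≈ 78735.3 m.
Rounding to N decimal places gives at most 0.5 × 10⁻ᴺ degrees of error, i.e. 0.5 × 10⁻ᴺ × 78735.3 m.
Need 0.5 × 78735.3 × 10⁻ᴺ ≤ 0.027 → 10⁻ᴺ ≤ 6.858e-07, so N ≥ 6.16.
At 6 places the error can reach 0.0394 m, but 7 places keeps it to 0.00394 m.

7 decimal places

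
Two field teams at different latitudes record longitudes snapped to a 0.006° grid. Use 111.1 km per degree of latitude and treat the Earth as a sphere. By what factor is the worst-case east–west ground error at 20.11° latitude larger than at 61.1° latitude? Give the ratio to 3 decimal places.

With a 0.006° grid the true value lies within half a step, ±0.006°/2 = ±0.003°, of the stored one.
At 20.11°: 0.003° × 111100 × cos 20.11° = 0.003 × 111100 × 0.9390 ≈ 312.98 m.
At 61.1°: 0.003° × 111100 × cos 61.1° = 0.003 × 111100 × 0.4833 ≈ 161.08 m.
Ratio: 312.98 / 161.08 = cos 20.11° / cos 61.1° ≈ 1.9430.

1.943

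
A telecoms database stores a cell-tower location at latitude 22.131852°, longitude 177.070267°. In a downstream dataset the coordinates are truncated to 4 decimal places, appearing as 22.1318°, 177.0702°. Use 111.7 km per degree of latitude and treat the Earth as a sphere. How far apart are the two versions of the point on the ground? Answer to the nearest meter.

9 meters

Δlat = 22.131852 − 22.1318 = +0.000052°; Δlon = 177.070267 − 177.0702 = +0.000067°.
N–S: 0.000052° × 111700 m/° = 5.8084 m.
E–W at 22.1318°: 0.000067° × 111700 × cos 22.1318° = 0.000067 × 111700 × 0.9263 ≈ 6.93248 m.
Distance: √(5.8084² + 6.93248²) ≈ 9.04416 m.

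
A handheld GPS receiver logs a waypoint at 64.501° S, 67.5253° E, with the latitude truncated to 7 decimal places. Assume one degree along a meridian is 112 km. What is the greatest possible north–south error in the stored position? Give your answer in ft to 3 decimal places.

Truncating at 7 decimal places can drop up to a full unit in the last place, so the latitude may be off by as much as 1e-07°.
Along the meridian that is 1e-07° × 112000 m/° = 0.0112 m.
In feet: 0.0112 m ÷ 0.3048 ≈ 0.036745 ft.

0.037 ft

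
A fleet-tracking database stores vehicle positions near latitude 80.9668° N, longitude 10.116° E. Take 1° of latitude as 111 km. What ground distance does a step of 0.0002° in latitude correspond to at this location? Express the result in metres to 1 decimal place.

Along a meridian 0.0002° is 0.0002 × 111000 = 22.2 m.

22.2 metres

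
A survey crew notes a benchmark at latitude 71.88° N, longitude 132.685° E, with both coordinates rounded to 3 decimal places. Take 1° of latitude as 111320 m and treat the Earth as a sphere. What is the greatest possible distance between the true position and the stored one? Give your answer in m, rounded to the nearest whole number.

Rounding to 3 decimal places leaves each coordinate within ±0.0005° of the true value.
North–south component: 0.0005° × 111320 = 55.66 m.
E–W at 71.88°: 0.0005° × 111320 × cos 71.88° = 0.0005 × 111320 × 0.3110 ≈ 17.3107 m.
Worst case both components are at the extreme and orthogonal: √(55.66² + 17.3107²) ≈ 58.2898 m.

58 m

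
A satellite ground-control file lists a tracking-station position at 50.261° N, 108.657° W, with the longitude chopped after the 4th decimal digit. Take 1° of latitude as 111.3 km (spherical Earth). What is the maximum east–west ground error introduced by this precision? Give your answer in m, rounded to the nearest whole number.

7 m

Truncating at 4 decimal places can drop up to a full unit in the last place, so the longitude may be off by as much as 0.0001°.
At latitude 50.261° a degree of longitude spans 111300 m × cos 50.261° = 111300 × 0.6393 ≈ 71153.1 m.
So at most 0.0001° × 71153.1 ≈ 7.11531 m east–west.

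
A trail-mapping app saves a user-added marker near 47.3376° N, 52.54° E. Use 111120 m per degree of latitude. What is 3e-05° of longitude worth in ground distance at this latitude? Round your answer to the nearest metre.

At 47.3376° a degree of longitude is 111120 × cos 47.3376° ≈ 75303.5 m, so 3e-05° corresponds to 2.2591 m.

2 metres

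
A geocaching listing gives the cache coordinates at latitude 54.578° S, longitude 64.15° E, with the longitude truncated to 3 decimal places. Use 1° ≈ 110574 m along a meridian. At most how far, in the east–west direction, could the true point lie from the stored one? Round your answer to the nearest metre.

Truncating at 3 decimal places can drop up to a full unit in the last place, so the longitude may be off by as much as 0.001°.
One degree of longitude at 54.578° is 110574 × cos 54.578° ≈ 110574 × 0.5796 = 64088 m.
East–west error: 0.001° × 64088 m/° ≈ 64.088 m.

64 metres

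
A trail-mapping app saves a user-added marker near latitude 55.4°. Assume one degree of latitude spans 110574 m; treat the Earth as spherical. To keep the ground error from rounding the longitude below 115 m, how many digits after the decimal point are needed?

At 55.4° one degree of longitude covers 110574 × cos 55.4° ≈ 110574 × 0.5678 ≈ 62788.8 m.
N decimal places → at most half a unit in the last place, 0.5 × 10⁻ᴺ° = 62788.8/2 × 10⁻ᴺ m.
Setting 31394.4 × 10⁻ᴺ ≤ 115 gives 10ᴺ ≥ 273, i.e. N ≥ 2.44.
At 2 places the error can reach 314 m, but 3 places keeps it to 31.4 m.

3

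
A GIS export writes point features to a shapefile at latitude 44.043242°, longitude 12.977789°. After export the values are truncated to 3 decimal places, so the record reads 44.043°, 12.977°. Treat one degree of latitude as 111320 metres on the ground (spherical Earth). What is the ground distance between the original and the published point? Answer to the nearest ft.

225 ft

Δlat = 44.043242 − 44.043 = +0.000242°; Δlon = 12.977789 − 12.977 = +0.000789°.
North–south shift: 0.000242 × 111320 = 26.9394 m.
E–W at 44.043°: 0.000789° × 111320 × cos 44.043° = 0.000789 × 111320 × 0.7188 ≈ 63.1349 m.
Hypotenuse of the two orthogonal shifts: √(26.9394² + 63.1349²) = 68.6422 m.
Converting: 68.6422 m × 3.2808 ft/m ≈ 225.2 ft.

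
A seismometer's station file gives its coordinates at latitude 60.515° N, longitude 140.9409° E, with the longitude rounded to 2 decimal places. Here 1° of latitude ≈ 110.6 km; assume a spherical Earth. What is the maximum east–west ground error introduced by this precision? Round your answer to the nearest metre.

Rounding to 2 decimal places leaves the longitude within ±0.005° of the true value.
At latitude 60.515° a degree of longitude spans 110600 m × cos 60.515° = 110600 × 0.4922 ≈ 54436.8 m.
So at most 0.005° × 54436.8 ≈ 272.184 m east–west.

272 metres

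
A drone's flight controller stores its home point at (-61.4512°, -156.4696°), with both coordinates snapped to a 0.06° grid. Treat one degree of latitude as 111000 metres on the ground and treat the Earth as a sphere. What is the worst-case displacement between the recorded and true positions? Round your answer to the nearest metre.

3691 metres

With a 0.06° grid the true value lies within half a step, ±0.06°/2 = ±0.03°, of the stored one.
Latitude error → 0.03 × 111000 = 3330 m along the meridian.
Longitude error → 0.03 × 111000 × cos 61.4512° = 0.03 × 111000 × 0.4779 ≈ 1591.43 m.
Combining orthogonally: (3330² + 1591.43²)^½ ≈ 3690.74 m.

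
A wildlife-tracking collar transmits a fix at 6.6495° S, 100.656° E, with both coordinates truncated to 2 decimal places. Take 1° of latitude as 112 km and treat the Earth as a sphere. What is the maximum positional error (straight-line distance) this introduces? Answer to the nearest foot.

Truncating at 2 decimal places can drop up to a full unit in the last place, so each coordinate may be off by as much as 0.01°.
North–south component: 0.01° × 112000 = 1120 m.
East–west component at 6.6495°: 0.01° × 112000 × cos 6.6495° ≈ 0.01 × 111247 ≈ 1112.47 m.
Worst case both components are at the extreme and orthogonal: √(1120² + 1112.47²) ≈ 1578.6 m.
Converting: 1578.6 m × 3.2808 ft/m ≈ 5179.1 ft.

5179 feet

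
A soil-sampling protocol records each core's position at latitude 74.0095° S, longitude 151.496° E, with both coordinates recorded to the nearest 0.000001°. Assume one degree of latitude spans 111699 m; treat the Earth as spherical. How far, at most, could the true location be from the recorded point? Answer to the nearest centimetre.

Rounding to 6 decimal places leaves each coordinate within ±5e-07° of the true value.
North–south component: 5e-07° × 111699 = 0.0558495 m.
Longitude error → 5e-07 × 111699 × cos 74.0095° = 5e-07 × 111699 × 0.2755 ≈ 0.0153853 m.
The two errors are perpendicular, so the maximum displacement is √(0.0558495² + 0.0153853²) ≈ 0.0579299 m.
That is 0.0579299 m = 5.793 cm.

6 centimetres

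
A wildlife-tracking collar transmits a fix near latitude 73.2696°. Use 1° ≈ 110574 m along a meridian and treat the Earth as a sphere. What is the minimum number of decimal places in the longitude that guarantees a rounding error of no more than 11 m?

4 decimal places

At 73.2696° one degree of longitude covers 110574 × cos 73.2696° ≈ 110574 × 0.2879 ≈ 31830.8 m.
Rounding to N decimal places gives at most 0.5 × 10⁻ᴺ degrees of error, i.e. 0.5 × 10⁻ᴺ × 31830.8 m.
Need 0.5 × 31830.8 × 10⁻ᴺ ≤ 11 → 10⁻ᴺ ≤ 6.912e-04, so N ≥ 3.16.
N = 3 would give 15.9 m (too coarse); N = 4 gives 1.59 m ≤ 11 m.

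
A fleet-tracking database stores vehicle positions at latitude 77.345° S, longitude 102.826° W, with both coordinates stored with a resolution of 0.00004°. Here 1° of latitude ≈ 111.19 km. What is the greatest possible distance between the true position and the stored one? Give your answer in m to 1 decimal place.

2.3 m

With a 0.00004° grid the true value lies within half a step, ±0.00004°/2 = ±2e-05°, of the stored one.
N–S: 2e-05° × 111190 m/° = 2.2238 m.
Longitude error → 2e-05 × 111190 × cos 77.345° = 2e-05 × 111190 × 0.2191 ≈ 0.48719 m.
Combining orthogonally: (2.2238² + 0.48719²)^½ ≈ 2.27654 m.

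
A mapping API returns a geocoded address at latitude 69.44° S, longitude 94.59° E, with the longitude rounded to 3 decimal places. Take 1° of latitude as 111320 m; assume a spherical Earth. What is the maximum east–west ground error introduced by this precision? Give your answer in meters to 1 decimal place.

19.5 meters

Rounding to 3 decimal places leaves the longitude within ±0.0005° of the true value.
At latitude 69.44° a degree of longitude spans 111320 m × cos 69.44° = 111320 × 0.3512 ≈ 39094.3 m.
East–west error: 0.0005° × 39094.3 m/° ≈ 19.5471 m.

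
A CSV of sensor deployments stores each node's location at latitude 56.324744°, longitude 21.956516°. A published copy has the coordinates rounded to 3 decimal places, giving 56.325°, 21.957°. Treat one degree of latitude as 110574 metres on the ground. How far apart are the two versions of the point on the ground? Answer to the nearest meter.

Δlat = 56.324744 − 56.325 = -0.000256°; Δlon = 21.956516 − 21.957 = -0.000484°.
North–south shift: -0.000256 × 110574 = -28.3069 m.
East–west at this latitude: -0.000484° × 110574 × cos 56.325° ≈ -0.000484 × 61311.2 = -29.6746 m.
Hypotenuse of the two orthogonal shifts: √(28.3069² + 29.6746²) = 41.0106 m.

41 meters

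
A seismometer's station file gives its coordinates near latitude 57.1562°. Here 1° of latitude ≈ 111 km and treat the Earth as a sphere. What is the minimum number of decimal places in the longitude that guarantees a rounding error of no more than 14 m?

At 57.1562° one degree of longitude covers 111000 × cos 57.1562° ≈ 111000 × 0.5424 ≈ 60200.9 m.
N decimal places → at most half a unit in the last place, 0.5 × 10⁻ᴺ° = 60200.9/2 × 10⁻ᴺ m.
Setting 30100.5 × 10⁻ᴺ ≤ 14 gives 10ᴺ ≥ 2150, i.e. N ≥ 3.33.
At 3 places the error can reach 30.1 m, but 4 places keeps it to 3.01 m.

4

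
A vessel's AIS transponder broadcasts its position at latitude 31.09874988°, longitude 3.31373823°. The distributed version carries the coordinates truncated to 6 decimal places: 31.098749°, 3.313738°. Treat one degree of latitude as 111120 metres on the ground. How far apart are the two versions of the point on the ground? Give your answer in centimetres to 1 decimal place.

The latitude changed by +0.00000088° and the longitude by +0.00000023°.
N–S: 0.00000088° × 111120 m/° = 0.0977856 m.
East–west at this latitude: 0.00000023° × 111120 × cos 31.0987° ≈ 0.00000023 × 95149.7 = 0.0218844 m.
Combined displacement = (0.0977856² + 0.0218844²)^½ ≈ 0.100205 m.
That is 0.100205 m = 10.02 cm.

10.0 centimetres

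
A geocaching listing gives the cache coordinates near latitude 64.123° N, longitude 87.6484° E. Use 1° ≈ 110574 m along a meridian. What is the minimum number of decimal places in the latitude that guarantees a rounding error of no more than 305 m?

3

One degree of latitude covers 110574 m.
Rounding to N decimal places gives at most 0.5 × 10⁻ᴺ degrees of error, i.e. 0.5 × 10⁻ᴺ × 110574 m.
Need 0.5 × 110574 × 10⁻ᴺ ≤ 305 → 10⁻ᴺ ≤ 5.517e-03, so N ≥ 2.26.
At 2 places the error can reach 553 m, but 3 places keeps it to 55.3 m.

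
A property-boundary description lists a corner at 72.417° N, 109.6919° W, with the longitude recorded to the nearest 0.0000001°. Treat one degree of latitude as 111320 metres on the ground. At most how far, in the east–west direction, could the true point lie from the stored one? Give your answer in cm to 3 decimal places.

0.168 cm

Rounding to 7 decimal places leaves the longitude within ±5e-08° of the true value.
At latitude 72.417° a degree of longitude spans 111320 m × cos 72.417° = 111320 × 0.3021 ≈ 33628.3 m.
Maximum E–W displacement: 5e-08 × 33628.3 = 0.00168142 m.
That is 0.00168142 m = 0.16814 cm.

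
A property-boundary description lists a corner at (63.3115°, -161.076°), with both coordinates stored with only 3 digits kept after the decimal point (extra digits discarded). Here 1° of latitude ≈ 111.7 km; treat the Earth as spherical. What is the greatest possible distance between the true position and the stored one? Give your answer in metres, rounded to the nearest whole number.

122 metres

Truncating at 3 decimal places can drop up to a full unit in the last place, so each coordinate may be off by as much as 0.001°.
North–south component: 0.001° × 111700 = 111.7 m.
E–W at 63.3115°: 0.001° × 111700 × cos 63.3115° = 0.001 × 111700 × 0.4491 ≈ 50.1689 m.
Worst case both components are at the extreme and orthogonal: √(111.7² + 50.1689²) ≈ 122.449 m.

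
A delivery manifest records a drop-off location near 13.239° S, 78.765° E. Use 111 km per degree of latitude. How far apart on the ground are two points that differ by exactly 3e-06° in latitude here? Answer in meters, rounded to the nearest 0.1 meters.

Along a meridian 3e-06° is 3e-06 × 111000 = 0.333 m.

0.3 meters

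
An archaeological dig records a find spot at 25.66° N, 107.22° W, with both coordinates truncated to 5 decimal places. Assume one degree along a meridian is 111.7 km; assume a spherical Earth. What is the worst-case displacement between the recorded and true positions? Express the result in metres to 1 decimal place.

1.5 metres

Truncating at 5 decimal places can drop up to a full unit in the last place, so each coordinate may be off by as much as 1e-05°.
N–S: 1e-05° × 111700 m/° = 1.117 m.
East–west component at 25.66°: 1e-05° × 111700 × cos 25.66° ≈ 1e-05 × 100684 ≈ 1.00684 m.
Combining orthogonally: (1.117² + 1.00684²)^½ ≈ 1.5038 m.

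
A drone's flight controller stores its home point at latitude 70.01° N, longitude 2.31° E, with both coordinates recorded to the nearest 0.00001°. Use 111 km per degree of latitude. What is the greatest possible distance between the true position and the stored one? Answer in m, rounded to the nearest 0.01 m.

Rounding to 5 decimal places leaves each coordinate within ±5e-06° of the true value.
Latitude error → 5e-06 × 111000 = 0.555 m along the meridian.
E–W at 70.01°: 5e-06° × 111000 × cos 70.01° = 5e-06 × 111000 × 0.3419 ≈ 0.18973 m.
The two errors are perpendicular, so the maximum displacement is √(0.555² + 0.18973²) ≈ 0.586534 m.

0.59 m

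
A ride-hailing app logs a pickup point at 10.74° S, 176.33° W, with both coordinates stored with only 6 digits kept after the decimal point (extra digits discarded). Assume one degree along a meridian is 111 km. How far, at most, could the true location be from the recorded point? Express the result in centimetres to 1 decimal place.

15.6 centimetres

Truncating at 6 decimal places can drop up to a full unit in the last place, so each coordinate may be off by as much as 1e-06°.
N–S: 1e-06° × 111000 m/° = 0.111 m.
E–W at 10.74°: 1e-06° × 111000 × cos 10.74° = 1e-06 × 111000 × 0.9825 ≈ 0.109056 m.
Combining orthogonally: (0.111² + 0.109056²)^½ ≈ 0.155609 m.
That is 0.155609 m = 15.561 cm.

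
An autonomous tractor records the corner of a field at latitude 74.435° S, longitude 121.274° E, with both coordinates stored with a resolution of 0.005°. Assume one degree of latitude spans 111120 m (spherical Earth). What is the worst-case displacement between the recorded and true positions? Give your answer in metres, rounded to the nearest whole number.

288 metres

With a 0.005° grid the true value lies within half a step, ±0.005°/2 = ±0.0025°, of the stored one.
North–south component: 0.0025° × 111120 = 277.8 m.
E–W at 74.435°: 0.0025° × 111120 × cos 74.435° = 0.0025 × 111120 × 0.2683 ≈ 74.5425 m.
The two errors are perpendicular, so the maximum displacement is √(277.8² + 74.5425²) ≈ 287.627 m.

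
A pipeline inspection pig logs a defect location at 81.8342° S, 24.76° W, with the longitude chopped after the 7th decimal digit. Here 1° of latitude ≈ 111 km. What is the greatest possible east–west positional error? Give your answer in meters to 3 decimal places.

0.002 meters

Truncating at 7 decimal places can drop up to a full unit in the last place, so the longitude may be off by as much as 1e-07°.
One degree of longitude at 81.8342° is 111000 × cos 81.8342° ≈ 111000 × 0.1420 = 15766.2 m.
East–west error: 1e-07° × 15766.2 m/° ≈ 0.00157662 m.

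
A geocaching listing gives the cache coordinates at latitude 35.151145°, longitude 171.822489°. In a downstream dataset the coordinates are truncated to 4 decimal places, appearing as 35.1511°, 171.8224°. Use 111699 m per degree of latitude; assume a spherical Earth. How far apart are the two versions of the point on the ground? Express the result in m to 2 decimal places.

Δlat = 35.151145 − 35.1511 = +0.000045°; Δlon = 171.822489 − 171.8224 = +0.000089°.
North–south shift: 0.000045 × 111699 = 5.02646 m.
E–W at 35.1511°: 0.000089° × 111699 × cos 35.1511° = 0.000089 × 111699 × 0.8176 ≈ 8.1283 m.
Combined displacement = (5.02646² + 8.1283²)^½ ≈ 9.55691 m.

9.56 m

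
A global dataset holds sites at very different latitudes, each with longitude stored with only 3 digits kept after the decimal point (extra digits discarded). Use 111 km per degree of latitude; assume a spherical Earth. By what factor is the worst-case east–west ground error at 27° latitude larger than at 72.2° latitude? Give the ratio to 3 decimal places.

Truncating at 3 decimal places can drop up to a full unit in the last place, so the longitude may be off by as much as 0.001°.
At 27°: 0.001° × 111000 × cos 27° = 0.001 × 111000 × 0.8910 ≈ 98.902 m.
Error at 72.2° = 0.001° × 111000 × cos 72.2° ≈ 111 × 0.3057 = 33.932 m.
The ratio reduces to cos 27° / cos 72.2° = 0.8910/0.3057 ≈ 2.9147.

2.915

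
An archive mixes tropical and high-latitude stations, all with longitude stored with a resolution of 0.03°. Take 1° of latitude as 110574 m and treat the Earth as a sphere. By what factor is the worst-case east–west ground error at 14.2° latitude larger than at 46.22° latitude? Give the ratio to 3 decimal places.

1.401

With a 0.03° grid the true value lies within half a step, ±0.03°/2 = ±0.015°, of the stored one.
At 14.2°: 0.015° × 110574 × cos 14.2° = 0.015 × 110574 × 0.9694 ≈ 1607.9 m.
At 46.22°: 0.015° × 110574 × cos 46.22° = 0.015 × 110574 × 0.6919 ≈ 1147.6 m.
The ratio reduces to cos 14.2° / cos 46.22° = 0.9694/0.6919 ≈ 1.4012.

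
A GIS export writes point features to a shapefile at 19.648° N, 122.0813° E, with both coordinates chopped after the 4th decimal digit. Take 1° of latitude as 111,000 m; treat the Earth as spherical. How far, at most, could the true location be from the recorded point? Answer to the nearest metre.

Truncating at 4 decimal places can drop up to a full unit in the last place, so each coordinate may be off by as much as 0.0001°.
Latitude error → 0.0001 × 111000 = 11.1 m along the meridian.
E–W at 19.648°: 0.0001° × 111000 × cos 19.648° = 0.0001 × 111000 × 0.9418 ≈ 10.4537 m.
The two errors are perpendicular, so the maximum displacement is √(11.1² + 10.4537²) ≈ 15.2476 m.

15 metres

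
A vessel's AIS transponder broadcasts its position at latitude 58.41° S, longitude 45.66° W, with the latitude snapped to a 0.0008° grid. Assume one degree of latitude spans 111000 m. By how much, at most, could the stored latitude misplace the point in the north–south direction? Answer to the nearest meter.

With a 0.0008° grid the true value lies within half a step, ±0.0008°/2 = ±0.0004°, of the stored one.
Along the meridian that is 0.0004° × 111000 m/° = 44.4 m.

44 meters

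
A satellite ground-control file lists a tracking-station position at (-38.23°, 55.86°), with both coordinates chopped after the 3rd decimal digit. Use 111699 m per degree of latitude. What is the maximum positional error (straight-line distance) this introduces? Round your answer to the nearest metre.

Truncating at 3 decimal places can drop up to a full unit in the last place, so each coordinate may be off by as much as 0.001°.
N–S: 0.001° × 111699 m/° = 111.699 m.
E–W at 38.23°: 0.001° × 111699 × cos 38.23° = 0.001 × 111699 × 0.7855 ≈ 87.7432 m.
Worst case both components are at the extreme and orthogonal: √(111.699² + 87.7432²) ≈ 142.041 m.

142 metres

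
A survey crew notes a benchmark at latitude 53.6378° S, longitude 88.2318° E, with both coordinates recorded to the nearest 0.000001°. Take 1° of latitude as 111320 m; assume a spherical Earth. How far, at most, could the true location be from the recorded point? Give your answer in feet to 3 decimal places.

0.212 feet

Rounding to 6 decimal places leaves each coordinate within ±5e-07° of the true value.
Latitude error → 5e-07 × 111320 = 0.05566 m along the meridian.
Longitude error → 5e-07 × 111320 × cos 53.6378° = 5e-07 × 111320 × 0.5929 ≈ 0.0330001 m.
The two errors are perpendicular, so the maximum displacement is √(0.05566² + 0.0330001²) ≈ 0.0647074 m.
In feet: 0.0647074 m ÷ 0.3048 ≈ 0.21229 ft.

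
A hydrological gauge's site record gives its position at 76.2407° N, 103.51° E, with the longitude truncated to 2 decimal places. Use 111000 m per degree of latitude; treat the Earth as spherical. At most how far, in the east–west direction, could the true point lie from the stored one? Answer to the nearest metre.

Truncating at 2 decimal places can drop up to a full unit in the last place, so the longitude may be off by as much as 0.01°.
Parallels shrink by cos φ, so at 76.2407° a degree of longitude is 111000 × 0.2378 ≈ 26400.6 m.
East–west error: 0.01° × 26400.6 m/° ≈ 264.006 m.

264 metres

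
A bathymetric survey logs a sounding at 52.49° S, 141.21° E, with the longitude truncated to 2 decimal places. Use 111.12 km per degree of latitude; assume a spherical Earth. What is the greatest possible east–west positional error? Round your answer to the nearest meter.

Truncating at 2 decimal places can drop up to a full unit in the last place, so the longitude may be off by as much as 0.01°.
At latitude 52.49° a degree of longitude spans 111120 m × cos 52.49° = 111120 × 0.6089 ≈ 67661 m.
So at most 0.01° × 67661 ≈ 676.61 m east–west.

677 meters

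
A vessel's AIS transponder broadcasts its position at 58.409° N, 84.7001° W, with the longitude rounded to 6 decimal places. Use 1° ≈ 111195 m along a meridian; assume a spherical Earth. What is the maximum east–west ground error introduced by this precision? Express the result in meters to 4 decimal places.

0.0291 meters

Rounding to 6 decimal places leaves the longitude within ±5e-07° of the true value.
At latitude 58.409° a degree of longitude spans 111195 m × cos 58.409° = 111195 × 0.5239 ≈ 58249.7 m.
So at most 5e-07° × 58249.7 ≈ 0.0291249 m east–west.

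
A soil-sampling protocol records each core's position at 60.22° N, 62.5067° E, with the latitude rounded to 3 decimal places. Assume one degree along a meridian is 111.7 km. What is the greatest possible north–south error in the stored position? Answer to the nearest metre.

Rounding to 3 decimal places leaves the latitude within ±0.0005° of the true value.
Along the meridian that is 0.0005° × 111700 m/° = 55.85 m.

56 metres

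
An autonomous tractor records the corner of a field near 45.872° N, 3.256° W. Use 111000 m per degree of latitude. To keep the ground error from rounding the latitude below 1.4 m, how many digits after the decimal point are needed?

5

One degree of latitude covers 111000 m.
N decimal places → at most half a unit in the last place, 0.5 × 10⁻ᴺ° = 111000/2 × 10⁻ᴺ m.
Need 0.5 × 111000 × 10⁻ᴺ ≤ 1.4 → 10⁻ᴺ ≤ 2.523e-05, so N ≥ 4.60.
N = 4 would give 5.55 m (too coarse); N = 5 gives 0.555 m ≤ 1.4 m.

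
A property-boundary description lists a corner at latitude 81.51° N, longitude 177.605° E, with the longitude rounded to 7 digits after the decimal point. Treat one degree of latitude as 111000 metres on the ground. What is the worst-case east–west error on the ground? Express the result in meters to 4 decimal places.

0.0008 meters

Rounding to 7 decimal places leaves the longitude within ±5e-08° of the true value.
At latitude 81.51° a degree of longitude spans 111000 m × cos 81.51° = 111000 × 0.1476 ≈ 16387.7 m.
East–west error: 5e-08° × 16387.7 m/° ≈ 0.000819384 m.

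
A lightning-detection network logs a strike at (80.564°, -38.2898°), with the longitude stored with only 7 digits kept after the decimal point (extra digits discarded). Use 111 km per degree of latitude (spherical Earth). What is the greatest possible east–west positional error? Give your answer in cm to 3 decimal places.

0.182 cm

Truncating at 7 decimal places can drop up to a full unit in the last place, so the longitude may be off by as much as 1e-07°.
At latitude 80.564° a degree of longitude spans 111000 m × cos 80.564° = 111000 × 0.1639 ≈ 18198 m.
East–west error: 1e-07° × 18198 m/° ≈ 0.0018198 m.
That is 0.0018198 m = 0.18198 cm.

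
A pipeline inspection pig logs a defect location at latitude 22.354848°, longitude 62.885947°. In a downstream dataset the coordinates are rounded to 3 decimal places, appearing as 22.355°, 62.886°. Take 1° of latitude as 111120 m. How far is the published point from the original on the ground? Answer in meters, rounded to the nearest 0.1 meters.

17.7 meters

The latitude changed by -0.000152° and the longitude by -0.000053°.
North–south shift: -0.000152 × 111120 = -16.8902 m.
E–W at 22.355°: -0.000053° × 111120 × cos 22.355° = -0.000053 × 111120 × 0.9248 ≈ -5.44675 m.
Combined displacement = (16.8902² + 5.44675²)^½ ≈ 17.7468 m.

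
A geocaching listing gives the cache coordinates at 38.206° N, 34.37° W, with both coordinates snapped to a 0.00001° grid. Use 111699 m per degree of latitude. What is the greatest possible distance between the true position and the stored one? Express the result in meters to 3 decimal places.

0.710 meters

With a 0.00001° grid the true value lies within half a step, ±0.00001°/2 = ±5e-06°, of the stored one.
Latitude error → 5e-06 × 111699 = 0.558495 m along the meridian.
Longitude error → 5e-06 × 111699 × cos 38.206° = 5e-06 × 111699 × 0.7858 ≈ 0.438861 m.
Combining orthogonally: (0.558495² + 0.438861²)^½ ≈ 0.710293 m.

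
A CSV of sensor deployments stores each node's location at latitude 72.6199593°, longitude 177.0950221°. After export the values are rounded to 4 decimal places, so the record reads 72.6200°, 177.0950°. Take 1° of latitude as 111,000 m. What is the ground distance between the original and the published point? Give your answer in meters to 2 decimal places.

Δlat = 72.6199593 − 72.6200 = -0.0000407°; Δlon = 177.0950221 − 177.0950 = +0.0000221°.
North–south shift: -0.0000407 × 111000 = -4.5177 m.
E–W at 72.62°: 0.0000221° × 111000 × cos 72.62° = 0.0000221 × 111000 × 0.2987 ≈ 0.73276 m.
Hypotenuse of the two orthogonal shifts: √(4.5177² + 0.73276²) = 4.57674 m.

4.58 meters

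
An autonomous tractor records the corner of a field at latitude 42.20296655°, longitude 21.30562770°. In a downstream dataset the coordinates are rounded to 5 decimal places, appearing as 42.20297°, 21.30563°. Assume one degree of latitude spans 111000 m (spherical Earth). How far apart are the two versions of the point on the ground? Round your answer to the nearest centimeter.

Δlat = 42.20296655 − 42.20297 = -0.00000345°; Δlon = 21.30562770 − 21.30563 = -0.00000230°.
N–S: -0.00000345° × 111000 m/° = -0.38295 m.
East–west at this latitude: -0.00000230° × 111000 × cos 42.203° ≈ -0.00000230 × 82225.4 = -0.189119 m.
Combined displacement = (0.38295² + 0.189119²)^½ ≈ 0.427102 m.
That is 0.427102 m = 42.71 cm.

43 centimeters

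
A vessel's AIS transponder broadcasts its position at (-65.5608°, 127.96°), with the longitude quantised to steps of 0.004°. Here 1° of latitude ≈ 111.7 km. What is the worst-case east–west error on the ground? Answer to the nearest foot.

303 feet

With a 0.004° grid the true value lies within half a step, ±0.004°/2 = ±0.002°, of the stored one.
One degree of longitude at 65.5608° is 111700 × cos 65.5608° ≈ 111700 × 0.4137 = 46213.3 m.
Maximum E–W displacement: 0.002 × 46213.3 = 92.4267 m.
In feet: 92.4267 m ÷ 0.3048 ≈ 303.24 ft.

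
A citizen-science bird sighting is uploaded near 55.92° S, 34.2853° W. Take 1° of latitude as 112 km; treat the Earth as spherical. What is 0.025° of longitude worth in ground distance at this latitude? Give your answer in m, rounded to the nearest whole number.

1569 m

0.025° of longitude at 55.92° is 0.025 × 112000 × cos 55.92° ≈ 0.025 × 62759.2 = 1568.98 m.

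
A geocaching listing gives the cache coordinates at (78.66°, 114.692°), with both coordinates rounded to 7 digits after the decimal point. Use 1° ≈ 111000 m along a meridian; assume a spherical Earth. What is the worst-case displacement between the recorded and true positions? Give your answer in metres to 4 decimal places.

0.0057 metres

Rounding to 7 decimal places leaves each coordinate within ±5e-08° of the true value.
North–south component: 5e-08° × 111000 = 0.00555 m.
E–W at 78.66°: 5e-08° × 111000 × cos 78.66° = 5e-08 × 111000 × 0.1966 ≈ 0.0010913 m.
Worst case both components are at the extreme and orthogonal: √(0.00555² + 0.0010913²) ≈ 0.00565627 m.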